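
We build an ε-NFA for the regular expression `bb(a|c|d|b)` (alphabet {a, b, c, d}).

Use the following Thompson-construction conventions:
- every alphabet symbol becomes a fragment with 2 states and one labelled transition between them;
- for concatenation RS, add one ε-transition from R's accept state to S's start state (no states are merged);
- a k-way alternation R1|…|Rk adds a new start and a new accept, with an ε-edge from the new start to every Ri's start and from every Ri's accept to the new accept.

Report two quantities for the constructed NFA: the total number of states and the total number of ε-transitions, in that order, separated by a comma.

Per subexpression:
Each of the 6 symbol leaves contributes 2 states and 0 ε-transitions.
  a|c|d|b : 10 states, 8 ε-transitions
  bb(a|c|d|b) : 14 states, 10 ε-transitions

14, 10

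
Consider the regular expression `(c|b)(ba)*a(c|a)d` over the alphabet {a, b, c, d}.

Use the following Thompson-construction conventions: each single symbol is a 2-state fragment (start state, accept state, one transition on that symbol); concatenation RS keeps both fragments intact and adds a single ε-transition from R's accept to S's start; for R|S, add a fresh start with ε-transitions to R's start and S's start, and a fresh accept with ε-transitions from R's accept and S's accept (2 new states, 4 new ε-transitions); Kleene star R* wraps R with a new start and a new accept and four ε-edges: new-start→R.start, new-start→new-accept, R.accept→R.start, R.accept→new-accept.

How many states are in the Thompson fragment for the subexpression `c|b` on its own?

6

Fragment for `c|b`:
Each of the 2 symbol leaves contributes a 2-state fragment.
  c|b → 6 states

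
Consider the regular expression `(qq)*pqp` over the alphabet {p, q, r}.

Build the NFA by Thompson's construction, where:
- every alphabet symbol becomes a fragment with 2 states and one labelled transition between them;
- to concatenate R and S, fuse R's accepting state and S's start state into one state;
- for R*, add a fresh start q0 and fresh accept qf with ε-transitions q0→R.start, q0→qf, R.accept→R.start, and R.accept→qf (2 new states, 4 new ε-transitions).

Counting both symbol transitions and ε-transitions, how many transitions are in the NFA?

By structural recursion:
Each of the 5 symbol leaves contributes 1 transition (1 symbol, 0 ε).
  qq → 2 transitions (2 symbol, 0 ε)
  (qq)* → 6 transitions (2 symbol, 4 ε)
  (qq)*pqp → 9 transitions (5 symbol, 4 ε)

9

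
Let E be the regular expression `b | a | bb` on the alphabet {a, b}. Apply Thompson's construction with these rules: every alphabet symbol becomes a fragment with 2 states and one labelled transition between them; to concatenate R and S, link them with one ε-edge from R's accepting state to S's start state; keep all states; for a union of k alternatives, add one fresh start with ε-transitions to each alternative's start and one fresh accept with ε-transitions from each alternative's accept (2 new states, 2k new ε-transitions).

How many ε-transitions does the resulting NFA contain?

7

Per subexpression:
Each of the 4 symbol leaves contributes 0 ε-transitions.
  bb — 1 ε-transition
  b | a | bb — 7 ε-transitions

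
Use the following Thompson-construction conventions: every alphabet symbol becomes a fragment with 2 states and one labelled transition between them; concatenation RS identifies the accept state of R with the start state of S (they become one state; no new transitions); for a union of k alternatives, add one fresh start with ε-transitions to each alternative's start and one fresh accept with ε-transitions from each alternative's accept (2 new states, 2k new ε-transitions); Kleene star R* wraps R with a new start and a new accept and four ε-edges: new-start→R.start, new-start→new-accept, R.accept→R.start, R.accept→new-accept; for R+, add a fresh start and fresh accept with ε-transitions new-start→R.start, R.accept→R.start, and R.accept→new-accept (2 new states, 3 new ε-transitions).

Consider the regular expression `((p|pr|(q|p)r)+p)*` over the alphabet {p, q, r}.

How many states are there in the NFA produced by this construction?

Building bottom-up:
Each of the 7 symbol leaves contributes a 2-state fragment.
  pr : 3 states
  q|p : 6 states
  (q|p)r : 7 states
  p|pr|(q|p)r : 14 states
  (p|pr|(q|p)r)+ : 16 states
  (p|pr|(q|p)r)+p : 17 states
  ((p|pr|(q|p)r)+p)* : 19 states

19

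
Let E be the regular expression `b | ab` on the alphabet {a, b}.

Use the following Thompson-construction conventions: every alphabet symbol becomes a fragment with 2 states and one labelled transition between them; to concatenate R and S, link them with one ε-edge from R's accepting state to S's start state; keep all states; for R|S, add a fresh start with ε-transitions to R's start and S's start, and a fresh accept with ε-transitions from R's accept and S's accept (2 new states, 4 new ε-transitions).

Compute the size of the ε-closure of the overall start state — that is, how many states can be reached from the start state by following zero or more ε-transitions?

Let C(F) = |ε-closure(F.start)| within fragment F, and note whether F accepts ε. Symbol fragments have C = 1 and do not accept ε. Then:
  ab — same as the first factor's closure: |closure| = 1
  b | ab — |closure| = 1 + 1 + 1 = 3 (the new accept is not ε-reachable since no branch accepts ε)

3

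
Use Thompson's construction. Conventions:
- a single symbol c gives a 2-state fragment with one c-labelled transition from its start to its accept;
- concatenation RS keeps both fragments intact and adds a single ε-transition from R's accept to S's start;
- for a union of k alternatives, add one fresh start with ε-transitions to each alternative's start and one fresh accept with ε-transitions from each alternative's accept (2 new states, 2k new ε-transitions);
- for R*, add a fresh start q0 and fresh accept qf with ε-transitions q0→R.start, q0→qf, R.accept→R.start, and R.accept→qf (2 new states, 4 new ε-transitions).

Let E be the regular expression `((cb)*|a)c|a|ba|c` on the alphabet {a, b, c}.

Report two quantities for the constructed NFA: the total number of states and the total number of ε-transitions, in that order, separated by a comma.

Per subexpression:
Each of the 8 symbol leaves contributes 2 states and 0 ε-transitions.
  cb : 4 states, 1 ε-transition
  (cb)* : 6 states, 5 ε-transitions
  (cb)*|a : 10 states, 9 ε-transitions
  ((cb)*|a)c : 12 states, 10 ε-transitions
  ba : 4 states, 1 ε-transition
  ((cb)*|a)c|a|ba|c : 22 states, 19 ε-transitions

22, 19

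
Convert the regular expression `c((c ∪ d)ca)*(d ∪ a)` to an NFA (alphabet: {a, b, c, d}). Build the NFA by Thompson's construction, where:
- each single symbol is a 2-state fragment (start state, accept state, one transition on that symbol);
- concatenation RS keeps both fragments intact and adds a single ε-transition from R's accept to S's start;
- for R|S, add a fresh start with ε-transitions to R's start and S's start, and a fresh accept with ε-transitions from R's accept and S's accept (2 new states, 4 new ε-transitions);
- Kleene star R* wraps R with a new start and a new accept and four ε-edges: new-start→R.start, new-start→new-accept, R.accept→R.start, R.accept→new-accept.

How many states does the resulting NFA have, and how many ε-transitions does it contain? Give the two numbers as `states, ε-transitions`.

20, 16

Per subexpression:
Each of the 7 symbol leaves contributes 2 states and 0 ε-transitions.
  c ∪ d → 6 states, 4 ε-transitions
  (c ∪ d)ca → 10 states, 6 ε-transitions
  ((c ∪ d)ca)* → 12 states, 10 ε-transitions
  d ∪ a → 6 states, 4 ε-transitions
  c((c ∪ d)ca)*(d ∪ a) → 20 states, 16 ε-transitions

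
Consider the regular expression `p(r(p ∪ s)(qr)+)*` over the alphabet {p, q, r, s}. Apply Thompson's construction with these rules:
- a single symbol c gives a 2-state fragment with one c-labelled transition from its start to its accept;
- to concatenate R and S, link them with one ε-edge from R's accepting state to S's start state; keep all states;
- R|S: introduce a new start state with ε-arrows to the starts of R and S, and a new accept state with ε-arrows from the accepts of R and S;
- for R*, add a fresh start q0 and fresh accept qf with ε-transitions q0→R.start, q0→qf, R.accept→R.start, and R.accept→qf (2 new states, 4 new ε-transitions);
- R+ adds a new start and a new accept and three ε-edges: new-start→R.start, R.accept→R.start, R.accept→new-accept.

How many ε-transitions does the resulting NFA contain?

15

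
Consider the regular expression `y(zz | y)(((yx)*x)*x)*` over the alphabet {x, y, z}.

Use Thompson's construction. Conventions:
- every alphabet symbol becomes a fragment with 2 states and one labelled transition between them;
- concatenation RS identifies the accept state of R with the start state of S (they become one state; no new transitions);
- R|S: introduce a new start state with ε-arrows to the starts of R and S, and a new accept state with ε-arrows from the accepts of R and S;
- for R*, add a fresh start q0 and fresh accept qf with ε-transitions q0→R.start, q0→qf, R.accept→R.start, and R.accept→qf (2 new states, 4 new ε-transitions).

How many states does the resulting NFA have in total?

18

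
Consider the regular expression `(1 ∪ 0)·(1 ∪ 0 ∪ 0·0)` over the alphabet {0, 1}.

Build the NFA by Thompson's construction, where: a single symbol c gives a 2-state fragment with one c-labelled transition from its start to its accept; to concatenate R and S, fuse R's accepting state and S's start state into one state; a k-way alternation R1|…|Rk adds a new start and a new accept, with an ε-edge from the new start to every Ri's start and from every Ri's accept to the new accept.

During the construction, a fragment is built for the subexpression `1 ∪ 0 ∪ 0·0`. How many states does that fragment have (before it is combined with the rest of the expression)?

Fragment for `1 ∪ 0 ∪ 0·0`:
Each of the 4 symbol leaves contributes a 2-state fragment.
  0·0 = 3 states
  1 ∪ 0 ∪ 0·0 = 9 states

9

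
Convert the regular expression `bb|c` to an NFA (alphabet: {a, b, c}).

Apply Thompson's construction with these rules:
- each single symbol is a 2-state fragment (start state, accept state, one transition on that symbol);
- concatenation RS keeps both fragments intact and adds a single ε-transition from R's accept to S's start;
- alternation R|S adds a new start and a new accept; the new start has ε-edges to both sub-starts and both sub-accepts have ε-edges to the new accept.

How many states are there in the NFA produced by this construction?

8

Per subexpression:
Each of the 3 symbol leaves contributes a 2-state fragment.
  bb — 4 states
  bb|c — 8 states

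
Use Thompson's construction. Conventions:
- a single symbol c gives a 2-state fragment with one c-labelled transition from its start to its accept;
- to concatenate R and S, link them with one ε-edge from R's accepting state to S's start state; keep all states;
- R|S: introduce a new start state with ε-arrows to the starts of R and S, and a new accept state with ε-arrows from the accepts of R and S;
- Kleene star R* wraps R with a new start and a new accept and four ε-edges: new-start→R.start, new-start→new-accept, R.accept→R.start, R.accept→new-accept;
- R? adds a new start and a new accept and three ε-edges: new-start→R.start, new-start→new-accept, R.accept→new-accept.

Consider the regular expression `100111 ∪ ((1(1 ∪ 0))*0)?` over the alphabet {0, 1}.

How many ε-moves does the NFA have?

Recursing over subexpressions:
Each of the 10 symbol leaves contributes 0 ε-transitions.
  100111 — 5 ε-transitions
  1 ∪ 0 — 4 ε-transitions
  1(1 ∪ 0) — 5 ε-transitions
  (1(1 ∪ 0))* — 9 ε-transitions
  (1(1 ∪ 0))*0 — 10 ε-transitions
  ((1(1 ∪ 0))*0)? — 13 ε-transitions
  100111 ∪ ((1(1 ∪ 0))*0)? — 22 ε-transitions

22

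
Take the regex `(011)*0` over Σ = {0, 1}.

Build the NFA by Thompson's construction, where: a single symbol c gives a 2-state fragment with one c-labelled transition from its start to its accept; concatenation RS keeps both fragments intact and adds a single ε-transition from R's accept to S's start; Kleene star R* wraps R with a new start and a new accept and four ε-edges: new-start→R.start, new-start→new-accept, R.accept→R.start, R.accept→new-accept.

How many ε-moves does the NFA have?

Building bottom-up:
Each of the 4 symbol leaves contributes 0 ε-transitions.
  011 : 2 ε-transitions
  (011)* : 6 ε-transitions
  (011)*0 : 7 ε-transitions

7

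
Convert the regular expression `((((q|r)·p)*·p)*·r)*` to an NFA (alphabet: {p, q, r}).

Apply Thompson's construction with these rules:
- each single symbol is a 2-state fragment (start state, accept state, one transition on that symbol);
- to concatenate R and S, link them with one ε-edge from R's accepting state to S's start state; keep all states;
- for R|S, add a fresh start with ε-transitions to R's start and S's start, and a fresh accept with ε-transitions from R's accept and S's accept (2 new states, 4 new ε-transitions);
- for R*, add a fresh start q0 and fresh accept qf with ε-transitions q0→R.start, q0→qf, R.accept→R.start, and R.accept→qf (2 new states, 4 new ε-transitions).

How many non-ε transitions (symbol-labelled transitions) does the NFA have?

5

Bottom-up over the parse tree:
Each of the 5 symbol leaves contributes exactly 1 symbol transition.
  q|r → 2 symbol transitions
  (q|r)·p → 3 symbol transitions
  ((q|r)·p)* → 3 symbol transitions
  ((q|r)·p)*·p → 4 symbol transitions
  (((q|r)·p)*·p)* → 4 symbol transitions
  (((q|r)·p)*·p)*·r → 5 symbol transitions
  ((((q|r)·p)*·p)*·r)* → 5 symbol transitions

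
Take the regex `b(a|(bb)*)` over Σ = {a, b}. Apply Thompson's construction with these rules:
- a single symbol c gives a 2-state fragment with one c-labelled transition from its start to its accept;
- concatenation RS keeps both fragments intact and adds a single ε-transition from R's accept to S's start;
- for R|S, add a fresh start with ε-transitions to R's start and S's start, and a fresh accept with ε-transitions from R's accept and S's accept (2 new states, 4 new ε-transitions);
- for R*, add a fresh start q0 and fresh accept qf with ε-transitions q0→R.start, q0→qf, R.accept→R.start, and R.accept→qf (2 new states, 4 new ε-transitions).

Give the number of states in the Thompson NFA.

12

Bottom-up over the parse tree:
Each of the 4 symbol leaves contributes a 2-state fragment.
  bb — 4 states
  (bb)* — 6 states
  a|(bb)* — 10 states
  b(a|(bb)*) — 12 states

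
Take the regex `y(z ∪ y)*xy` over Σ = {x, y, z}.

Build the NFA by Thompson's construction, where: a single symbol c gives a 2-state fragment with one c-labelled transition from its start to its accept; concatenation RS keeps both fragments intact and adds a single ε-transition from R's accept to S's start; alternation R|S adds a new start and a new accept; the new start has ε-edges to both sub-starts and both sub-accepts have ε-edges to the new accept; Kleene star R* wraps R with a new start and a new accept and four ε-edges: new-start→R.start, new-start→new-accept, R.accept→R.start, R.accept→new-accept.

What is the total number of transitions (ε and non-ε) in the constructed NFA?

16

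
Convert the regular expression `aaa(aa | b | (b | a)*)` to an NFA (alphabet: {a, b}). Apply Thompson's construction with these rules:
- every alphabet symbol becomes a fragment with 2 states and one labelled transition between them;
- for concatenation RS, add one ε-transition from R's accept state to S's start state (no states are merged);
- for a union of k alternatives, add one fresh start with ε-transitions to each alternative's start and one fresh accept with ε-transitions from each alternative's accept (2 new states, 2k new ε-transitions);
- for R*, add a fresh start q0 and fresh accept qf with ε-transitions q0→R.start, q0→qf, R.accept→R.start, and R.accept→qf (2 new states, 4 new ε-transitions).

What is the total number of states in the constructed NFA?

22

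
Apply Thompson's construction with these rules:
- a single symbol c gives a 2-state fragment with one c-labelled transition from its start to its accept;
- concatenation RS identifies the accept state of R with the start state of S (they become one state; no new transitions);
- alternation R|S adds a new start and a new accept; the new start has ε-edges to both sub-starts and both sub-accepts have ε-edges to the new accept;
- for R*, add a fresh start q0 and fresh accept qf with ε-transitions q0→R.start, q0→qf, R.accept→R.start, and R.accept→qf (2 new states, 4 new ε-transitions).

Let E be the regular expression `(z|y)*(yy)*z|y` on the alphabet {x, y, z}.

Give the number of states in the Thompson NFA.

17

Bottom-up over the parse tree:
Each of the 6 symbol leaves contributes a 2-state fragment.
  z|y = 6 states
  (z|y)* = 8 states
  yy = 3 states
  (yy)* = 5 states
  (z|y)*(yy)*z = 13 states
  (z|y)*(yy)*z|y = 17 states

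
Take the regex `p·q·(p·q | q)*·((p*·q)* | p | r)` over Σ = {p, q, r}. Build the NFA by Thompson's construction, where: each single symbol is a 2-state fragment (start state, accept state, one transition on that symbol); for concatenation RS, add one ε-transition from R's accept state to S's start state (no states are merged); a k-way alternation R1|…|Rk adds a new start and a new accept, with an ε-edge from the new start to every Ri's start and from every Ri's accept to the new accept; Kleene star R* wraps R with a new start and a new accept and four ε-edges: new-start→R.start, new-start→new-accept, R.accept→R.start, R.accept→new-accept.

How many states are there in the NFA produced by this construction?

Recursing over subexpressions:
Each of the 9 symbol leaves contributes a 2-state fragment.
  p·q : 4 states
  p·q | q : 8 states
  (p·q | q)* : 10 states
  p* : 4 states
  p*·q : 6 states
  (p*·q)* : 8 states
  (p*·q)* | p | r : 14 states
  p·q·(p·q | q)*·((p*·q)* | p | r) : 28 states

28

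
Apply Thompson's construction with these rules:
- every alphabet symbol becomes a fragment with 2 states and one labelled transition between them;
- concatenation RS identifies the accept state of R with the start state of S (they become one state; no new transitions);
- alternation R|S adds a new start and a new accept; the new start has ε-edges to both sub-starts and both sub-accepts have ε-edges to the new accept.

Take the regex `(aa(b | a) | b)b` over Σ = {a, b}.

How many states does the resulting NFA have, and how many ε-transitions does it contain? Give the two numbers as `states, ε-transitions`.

Recursing over subexpressions:
Each of the 6 symbol leaves contributes 2 states and 0 ε-transitions.
  b | a = 6 states, 4 ε-transitions
  aa(b | a) = 8 states, 4 ε-transitions
  aa(b | a) | b = 12 states, 8 ε-transitions
  (aa(b | a) | b)b = 13 states, 8 ε-transitions

13, 8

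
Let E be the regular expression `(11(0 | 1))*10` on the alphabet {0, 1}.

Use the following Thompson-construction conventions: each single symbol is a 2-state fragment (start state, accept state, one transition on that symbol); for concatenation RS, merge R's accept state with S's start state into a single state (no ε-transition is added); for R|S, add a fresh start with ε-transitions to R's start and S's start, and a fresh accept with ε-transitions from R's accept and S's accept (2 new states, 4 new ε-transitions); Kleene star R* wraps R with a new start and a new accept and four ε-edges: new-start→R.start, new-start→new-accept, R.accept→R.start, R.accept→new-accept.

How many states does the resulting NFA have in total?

Per subexpression:
Each of the 6 symbol leaves contributes a 2-state fragment.
  0 | 1 : 6 states
  11(0 | 1) : 8 states
  (11(0 | 1))* : 10 states
  (11(0 | 1))*10 : 12 states

12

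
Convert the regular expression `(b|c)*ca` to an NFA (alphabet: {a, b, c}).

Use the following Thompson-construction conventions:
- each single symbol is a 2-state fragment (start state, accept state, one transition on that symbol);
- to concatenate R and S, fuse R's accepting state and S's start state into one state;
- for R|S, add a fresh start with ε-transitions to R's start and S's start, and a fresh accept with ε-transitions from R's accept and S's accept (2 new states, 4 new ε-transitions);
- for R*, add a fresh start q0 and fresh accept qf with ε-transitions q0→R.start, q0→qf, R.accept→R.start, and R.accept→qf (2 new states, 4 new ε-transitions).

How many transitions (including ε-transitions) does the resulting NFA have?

Per subexpression:
Each of the 4 symbol leaves contributes 1 transition (1 symbol, 0 ε).
  b|c → 6 transitions (2 symbol, 4 ε)
  (b|c)* → 10 transitions (2 symbol, 8 ε)
  (b|c)*ca → 12 transitions (4 symbol, 8 ε)

12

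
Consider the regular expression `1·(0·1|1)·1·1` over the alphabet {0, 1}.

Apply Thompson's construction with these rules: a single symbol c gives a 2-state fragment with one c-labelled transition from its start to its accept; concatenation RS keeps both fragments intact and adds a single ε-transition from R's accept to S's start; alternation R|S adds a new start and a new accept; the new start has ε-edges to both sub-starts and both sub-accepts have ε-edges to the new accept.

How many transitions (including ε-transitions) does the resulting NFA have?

Building bottom-up:
Each of the 6 symbol leaves contributes 1 transition (1 symbol, 0 ε).
  0·1 — 3 transitions (2 symbol, 1 ε)
  0·1|1 — 8 transitions (3 symbol, 5 ε)
  1·(0·1|1)·1·1 — 14 transitions (6 symbol, 8 ε)

14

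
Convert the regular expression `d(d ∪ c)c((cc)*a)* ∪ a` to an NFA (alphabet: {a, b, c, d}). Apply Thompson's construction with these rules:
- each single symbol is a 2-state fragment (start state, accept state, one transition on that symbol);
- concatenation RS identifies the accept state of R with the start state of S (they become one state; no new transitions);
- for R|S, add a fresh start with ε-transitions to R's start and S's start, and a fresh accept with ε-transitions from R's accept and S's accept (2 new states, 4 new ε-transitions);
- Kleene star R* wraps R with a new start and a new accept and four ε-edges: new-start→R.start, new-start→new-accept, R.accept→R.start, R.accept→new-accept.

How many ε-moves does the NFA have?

Recursing over subexpressions:
Each of the 8 symbol leaves contributes 0 ε-transitions.
  d ∪ c : 4 ε-transitions
  cc : 0 ε-transitions
  (cc)* : 4 ε-transitions
  (cc)*a : 4 ε-transitions
  ((cc)*a)* : 8 ε-transitions
  d(d ∪ c)c((cc)*a)* : 12 ε-transitions
  d(d ∪ c)c((cc)*a)* ∪ a : 16 ε-transitions

16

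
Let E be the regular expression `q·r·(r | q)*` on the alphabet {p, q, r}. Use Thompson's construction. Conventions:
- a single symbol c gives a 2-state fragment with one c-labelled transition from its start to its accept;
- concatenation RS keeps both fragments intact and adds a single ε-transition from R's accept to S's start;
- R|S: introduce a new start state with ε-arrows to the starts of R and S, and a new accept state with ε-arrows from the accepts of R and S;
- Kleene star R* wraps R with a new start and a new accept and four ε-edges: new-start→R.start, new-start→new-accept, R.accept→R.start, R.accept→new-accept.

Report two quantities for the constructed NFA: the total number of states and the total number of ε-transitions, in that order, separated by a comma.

12, 10

Per subexpression:
Each of the 4 symbol leaves contributes 2 states and 0 ε-transitions.
  r | q = 6 states, 4 ε-transitions
  (r | q)* = 8 states, 8 ε-transitions
  q·r·(r | q)* = 12 states, 10 ε-transitions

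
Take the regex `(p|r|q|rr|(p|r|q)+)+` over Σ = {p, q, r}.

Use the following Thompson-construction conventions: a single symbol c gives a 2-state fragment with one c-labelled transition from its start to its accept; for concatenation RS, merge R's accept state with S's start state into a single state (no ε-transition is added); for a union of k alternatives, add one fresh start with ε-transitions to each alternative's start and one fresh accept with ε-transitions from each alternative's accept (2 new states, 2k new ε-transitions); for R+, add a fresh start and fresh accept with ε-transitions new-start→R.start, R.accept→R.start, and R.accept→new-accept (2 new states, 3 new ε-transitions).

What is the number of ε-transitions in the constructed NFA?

Bottom-up over the parse tree:
Each of the 8 symbol leaves contributes 0 ε-transitions.
  rr : 0 ε-transitions
  p|r|q : 6 ε-transitions
  (p|r|q)+ : 9 ε-transitions
  p|r|q|rr|(p|r|q)+ : 19 ε-transitions
  (p|r|q|rr|(p|r|q)+)+ : 22 ε-transitions

22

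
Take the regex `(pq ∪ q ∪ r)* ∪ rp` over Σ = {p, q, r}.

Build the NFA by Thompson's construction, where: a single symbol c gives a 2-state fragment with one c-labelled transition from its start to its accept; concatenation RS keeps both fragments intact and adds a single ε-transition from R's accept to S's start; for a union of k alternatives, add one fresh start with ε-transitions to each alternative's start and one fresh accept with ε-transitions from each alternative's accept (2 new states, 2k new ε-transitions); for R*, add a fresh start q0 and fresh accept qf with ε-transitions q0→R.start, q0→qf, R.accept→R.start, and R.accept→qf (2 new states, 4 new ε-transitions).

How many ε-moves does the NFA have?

16

Per subexpression:
Each of the 6 symbol leaves contributes 0 ε-transitions.
  pq = 1 ε-transition
  pq ∪ q ∪ r = 7 ε-transitions
  (pq ∪ q ∪ r)* = 11 ε-transitions
  rp = 1 ε-transition
  (pq ∪ q ∪ r)* ∪ rp = 16 ε-transitions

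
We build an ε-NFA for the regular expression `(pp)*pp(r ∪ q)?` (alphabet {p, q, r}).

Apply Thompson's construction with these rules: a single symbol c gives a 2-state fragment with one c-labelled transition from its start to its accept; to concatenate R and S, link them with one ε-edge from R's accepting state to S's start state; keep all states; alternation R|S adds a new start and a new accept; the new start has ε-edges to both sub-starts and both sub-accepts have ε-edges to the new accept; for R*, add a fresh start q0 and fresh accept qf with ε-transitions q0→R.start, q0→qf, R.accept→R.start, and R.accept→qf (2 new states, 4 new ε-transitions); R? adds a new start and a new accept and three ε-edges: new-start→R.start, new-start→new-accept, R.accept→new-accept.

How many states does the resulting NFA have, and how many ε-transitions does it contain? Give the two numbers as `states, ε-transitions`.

18, 15

By structural recursion:
Each of the 6 symbol leaves contributes 2 states and 0 ε-transitions.
  pp → 4 states, 1 ε-transition
  (pp)* → 6 states, 5 ε-transitions
  r ∪ q → 6 states, 4 ε-transitions
  (r ∪ q)? → 8 states, 7 ε-transitions
  (pp)*pp(r ∪ q)? → 18 states, 15 ε-transitions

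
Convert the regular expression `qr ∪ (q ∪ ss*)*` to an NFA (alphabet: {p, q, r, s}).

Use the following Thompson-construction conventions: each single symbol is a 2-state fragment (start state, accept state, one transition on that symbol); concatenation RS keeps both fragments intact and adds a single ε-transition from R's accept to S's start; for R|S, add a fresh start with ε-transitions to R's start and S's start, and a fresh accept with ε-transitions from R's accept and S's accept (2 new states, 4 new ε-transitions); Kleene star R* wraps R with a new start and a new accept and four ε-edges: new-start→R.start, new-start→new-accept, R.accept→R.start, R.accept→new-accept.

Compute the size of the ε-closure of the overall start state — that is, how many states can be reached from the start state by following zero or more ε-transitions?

8

Let C(F) = |ε-closure(F.start)| within fragment F, and note whether F accepts ε. Symbol fragments have C = 1 and do not accept ε. Then:
  qr : |closure| equals the left operand's closure size = 1 (its accept is not ε-reachable, so the closure stops there)
  s* : new start has ε-edges to the inner start and to the new accept, so |closure| = 2 + 1 = 3
  ss* : same as the first factor's closure: |closure| = 1
  q ∪ ss* : |closure| = 1 + 1 + 1 = 3 (the new accept is not ε-reachable since no branch accepts ε)
  (q ∪ ss*)* : |closure| = 1 (new start) + 3 (body) + 1 (new accept) = 5
  qr ∪ (q ∪ ss*)* : new start ε-reaches every alternative's start; at least one alternative accepts ε, so the union's new accept is reached too: |closure| = 1 + 1 + 5 + 1 = 8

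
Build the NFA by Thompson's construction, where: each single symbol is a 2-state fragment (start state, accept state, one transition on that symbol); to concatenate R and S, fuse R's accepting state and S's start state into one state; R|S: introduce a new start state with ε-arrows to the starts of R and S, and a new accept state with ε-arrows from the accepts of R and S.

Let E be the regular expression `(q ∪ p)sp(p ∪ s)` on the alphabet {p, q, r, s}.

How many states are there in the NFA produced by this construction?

13

Building bottom-up:
Each of the 6 symbol leaves contributes a 2-state fragment.
  q ∪ p = 6 states
  p ∪ s = 6 states
  (q ∪ p)sp(p ∪ s) = 13 states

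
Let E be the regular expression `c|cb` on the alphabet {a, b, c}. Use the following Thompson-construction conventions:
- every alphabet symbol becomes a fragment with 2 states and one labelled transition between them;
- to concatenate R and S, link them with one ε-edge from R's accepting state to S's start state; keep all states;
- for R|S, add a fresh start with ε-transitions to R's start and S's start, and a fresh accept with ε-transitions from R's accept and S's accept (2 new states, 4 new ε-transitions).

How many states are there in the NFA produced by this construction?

8

By structural recursion:
Each of the 3 symbol leaves contributes a 2-state fragment.
  cb : 4 states
  c|cb : 8 states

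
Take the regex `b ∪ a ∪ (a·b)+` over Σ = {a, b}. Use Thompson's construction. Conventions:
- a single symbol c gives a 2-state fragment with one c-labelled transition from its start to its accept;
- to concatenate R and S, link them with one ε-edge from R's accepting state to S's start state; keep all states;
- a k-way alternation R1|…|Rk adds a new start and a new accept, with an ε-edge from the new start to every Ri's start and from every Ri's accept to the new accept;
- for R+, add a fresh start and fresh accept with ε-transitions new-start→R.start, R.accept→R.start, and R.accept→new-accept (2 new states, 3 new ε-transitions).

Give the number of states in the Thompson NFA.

12

Per subexpression:
Each of the 4 symbol leaves contributes a 2-state fragment.
  a·b → 4 states
  (a·b)+ → 6 states
  b ∪ a ∪ (a·b)+ → 12 states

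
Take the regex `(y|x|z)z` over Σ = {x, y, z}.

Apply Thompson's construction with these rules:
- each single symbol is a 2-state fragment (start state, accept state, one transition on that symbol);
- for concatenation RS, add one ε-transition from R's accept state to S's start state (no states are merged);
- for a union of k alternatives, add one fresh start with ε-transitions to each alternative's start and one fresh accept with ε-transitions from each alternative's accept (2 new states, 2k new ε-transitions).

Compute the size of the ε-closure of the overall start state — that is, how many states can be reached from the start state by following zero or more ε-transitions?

4

Compute the ε-closure size of each fragment's start state recursively; a symbol fragment's start has no outgoing ε-edge, so its closure is just itself (size 1).
  y|x|z → new start ε-reaches every alternative's start; none of them accept ε, so the new accept is not reached: |closure| = 1 + 1 + 1 + 1 = 4
  (y|x|z)z → same as the first factor's closure: |closure| = 4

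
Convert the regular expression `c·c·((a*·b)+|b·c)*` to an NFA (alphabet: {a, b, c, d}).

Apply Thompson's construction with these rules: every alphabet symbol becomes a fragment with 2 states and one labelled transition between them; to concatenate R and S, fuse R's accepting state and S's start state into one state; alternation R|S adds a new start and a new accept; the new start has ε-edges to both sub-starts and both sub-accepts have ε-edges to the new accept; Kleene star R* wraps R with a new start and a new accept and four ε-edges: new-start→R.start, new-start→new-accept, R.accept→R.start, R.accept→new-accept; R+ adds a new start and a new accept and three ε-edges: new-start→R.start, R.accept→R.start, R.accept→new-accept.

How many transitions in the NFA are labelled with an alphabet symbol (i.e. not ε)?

6

Bottom-up over the parse tree:
Each of the 6 symbol leaves contributes exactly 1 symbol transition.
  a* : 1 symbol transition
  a*·b : 2 symbol transitions
  (a*·b)+ : 2 symbol transitions
  b·c : 2 symbol transitions
  (a*·b)+|b·c : 4 symbol transitions
  ((a*·b)+|b·c)* : 4 symbol transitions
  c·c·((a*·b)+|b·c)* : 6 symbol transitions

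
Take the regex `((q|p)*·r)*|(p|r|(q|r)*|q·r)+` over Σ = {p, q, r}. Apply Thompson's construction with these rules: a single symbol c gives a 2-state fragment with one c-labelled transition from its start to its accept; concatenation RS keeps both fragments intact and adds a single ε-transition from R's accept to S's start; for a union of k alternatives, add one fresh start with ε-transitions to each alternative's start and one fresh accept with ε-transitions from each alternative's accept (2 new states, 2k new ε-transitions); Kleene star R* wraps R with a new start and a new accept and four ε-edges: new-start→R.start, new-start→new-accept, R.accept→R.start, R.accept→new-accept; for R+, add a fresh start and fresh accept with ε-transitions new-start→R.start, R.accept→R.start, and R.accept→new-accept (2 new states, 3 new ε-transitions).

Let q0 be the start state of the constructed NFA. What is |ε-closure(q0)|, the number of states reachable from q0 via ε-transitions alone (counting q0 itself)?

Compute the ε-closure size of each fragment's start state recursively; a symbol fragment's start has no outgoing ε-edge, so its closure is just itself (size 1).
  q|p : |ε-closure| = 1 + 1 + 1 = 3 (the new accept is not ε-reachable since no branch accepts ε)
  (q|p)* : new start has ε-edges to the inner start and to the new accept, so |ε-closure| = 2 + 3 = 5
  (q|p)*·r : the left operand accepts ε, so the closure extends into the next operand (via the concat ε-link); |ε-closure| = 5 + 1 = 6
  ((q|p)*·r)* : |ε-closure| = 1 (new start) + 6 (body) + 1 (new accept) = 8
  q|r : new start ε-reaches every alternative's start; none of them accept ε, so the new accept is not reached: |ε-closure| = 1 + 1 + 1 = 3
  (q|r)* : |ε-closure| = 1 (new start) + 3 (body) + 1 (new accept) = 5
  q·r : same as the first factor's closure: |ε-closure| = 1
  p|r|(q|r)*|q·r : new start ε-reaches every alternative's start; at least one alternative accepts ε, so the union's new accept is reached too: |ε-closure| = 1 + 1 + 1 + 5 + 1 + 1 = 10
  (p|r|(q|r)*|q·r)+ : new start ε-reaches the body's start; the body's accept is ε-reachable, so the new accept is too: |ε-closure| = 1 + 10 + 1 = 12
  ((q|p)*·r)*|(p|r|(q|r)*|q·r)+ : new start ε-reaches every alternative's start; at least one alternative accepts ε, so the union's new accept is reached too: |ε-closure| = 1 + 8 + 12 + 1 = 22

22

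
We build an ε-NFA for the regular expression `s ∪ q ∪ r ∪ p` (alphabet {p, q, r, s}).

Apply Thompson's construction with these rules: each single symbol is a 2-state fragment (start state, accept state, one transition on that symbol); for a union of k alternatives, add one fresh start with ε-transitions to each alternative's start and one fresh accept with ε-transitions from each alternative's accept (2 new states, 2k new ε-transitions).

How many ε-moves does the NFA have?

8

Per subexpression:
Each of the 4 symbol leaves contributes 0 ε-transitions.
  s ∪ q ∪ r ∪ p → 8 ε-transitions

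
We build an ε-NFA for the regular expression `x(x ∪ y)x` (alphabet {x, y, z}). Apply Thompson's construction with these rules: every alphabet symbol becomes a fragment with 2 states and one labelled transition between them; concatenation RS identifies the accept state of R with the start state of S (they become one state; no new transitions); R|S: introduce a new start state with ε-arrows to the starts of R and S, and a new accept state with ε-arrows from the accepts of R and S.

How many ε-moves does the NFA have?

4

By structural recursion:
Each of the 4 symbol leaves contributes 0 ε-transitions.
  x ∪ y — 4 ε-transitions
  x(x ∪ y)x — 4 ε-transitions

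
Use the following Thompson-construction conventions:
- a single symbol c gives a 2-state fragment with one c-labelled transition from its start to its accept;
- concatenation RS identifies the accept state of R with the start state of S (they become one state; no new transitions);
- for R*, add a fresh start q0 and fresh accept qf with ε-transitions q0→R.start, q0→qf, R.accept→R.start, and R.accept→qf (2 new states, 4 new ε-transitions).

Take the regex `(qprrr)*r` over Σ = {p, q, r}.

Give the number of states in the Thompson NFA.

Recursing over subexpressions:
Each of the 6 symbol leaves contributes a 2-state fragment.
  qprrr → 6 states
  (qprrr)* → 8 states
  (qprrr)*r → 9 states

9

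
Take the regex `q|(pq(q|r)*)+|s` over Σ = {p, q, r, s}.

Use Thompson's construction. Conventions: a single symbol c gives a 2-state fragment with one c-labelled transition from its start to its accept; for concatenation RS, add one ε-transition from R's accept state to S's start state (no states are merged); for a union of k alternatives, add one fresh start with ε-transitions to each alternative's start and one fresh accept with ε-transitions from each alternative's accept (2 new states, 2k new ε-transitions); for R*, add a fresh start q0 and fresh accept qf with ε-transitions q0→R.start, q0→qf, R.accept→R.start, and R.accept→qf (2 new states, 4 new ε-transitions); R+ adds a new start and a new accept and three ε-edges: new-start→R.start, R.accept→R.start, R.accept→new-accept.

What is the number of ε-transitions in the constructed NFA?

19

Recursing over subexpressions:
Each of the 6 symbol leaves contributes 0 ε-transitions.
  q|r : 4 ε-transitions
  (q|r)* : 8 ε-transitions
  pq(q|r)* : 10 ε-transitions
  (pq(q|r)*)+ : 13 ε-transitions
  q|(pq(q|r)*)+|s : 19 ε-transitions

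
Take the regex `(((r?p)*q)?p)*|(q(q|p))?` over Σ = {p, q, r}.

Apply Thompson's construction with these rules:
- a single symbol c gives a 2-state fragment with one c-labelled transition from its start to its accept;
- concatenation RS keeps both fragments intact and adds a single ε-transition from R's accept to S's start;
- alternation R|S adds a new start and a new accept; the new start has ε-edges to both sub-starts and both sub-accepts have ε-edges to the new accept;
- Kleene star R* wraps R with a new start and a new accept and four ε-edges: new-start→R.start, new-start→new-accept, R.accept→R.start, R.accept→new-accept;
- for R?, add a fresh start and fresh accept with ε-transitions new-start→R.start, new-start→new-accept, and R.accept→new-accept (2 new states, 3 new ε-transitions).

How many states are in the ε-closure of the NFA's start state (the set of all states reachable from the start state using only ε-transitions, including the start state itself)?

Compute the ε-closure size of each fragment's start state recursively; a symbol fragment's start has no outgoing ε-edge, so its closure is just itself (size 1).
  r? → new start has ε-edges to the inner start and to the new accept, so |closure| = 2 + 1 = 3
  r?p → |closure| = 3 + 1 = 4 (closure spills across the concat boundary because the left factor accepts ε)
  (r?p)* → new start has ε-edges to the inner start and to the new accept, so |closure| = 2 + 4 = 6
  (r?p)*q → |closure| = 6 + 1 = 7 (closure spills across the concat boundary because the left factor accepts ε)
  ((r?p)*q)? → new start has ε-edges to the inner start and to the new accept, so |closure| = 2 + 7 = 9
  ((r?p)*q)?p → the left operand accepts ε, so the closure extends into the next operand (via the concat ε-link); |closure| = 9 + 1 = 10
  (((r?p)*q)?p)* → new start has ε-edges to the inner start and to the new accept, so |closure| = 2 + 10 = 12
  q|p → |closure| = 1 + 1 + 1 = 3 (the new accept is not ε-reachable since no branch accepts ε)
  q(q|p) → |closure| equals the left operand's closure size = 1 (its accept is not ε-reachable, so the closure stops there)
  (q(q|p))? → |closure| = 1 (new start) + 1 (body) + 1 (new accept, via ε) = 3
  (((r?p)*q)?p)*|(q(q|p))? → |closure| = 1 (new start) + (12 + 3) + 1 (new accept, since some branch ε-reaches its own accept) = 17

17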